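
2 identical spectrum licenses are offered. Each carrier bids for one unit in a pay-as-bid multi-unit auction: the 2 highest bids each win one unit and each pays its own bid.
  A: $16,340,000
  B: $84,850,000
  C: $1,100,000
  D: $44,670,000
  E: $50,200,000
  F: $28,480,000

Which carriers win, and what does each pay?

B $84,850,000, E $50,200,000

Ordering the bids: 84,850,000 (B), 50,200,000 (E), 44,670,000 (D), 28,480,000 (F), …
Winners (2 units): B, E.
Each winner pays its own bid: B $84,850,000, E $50,200,000.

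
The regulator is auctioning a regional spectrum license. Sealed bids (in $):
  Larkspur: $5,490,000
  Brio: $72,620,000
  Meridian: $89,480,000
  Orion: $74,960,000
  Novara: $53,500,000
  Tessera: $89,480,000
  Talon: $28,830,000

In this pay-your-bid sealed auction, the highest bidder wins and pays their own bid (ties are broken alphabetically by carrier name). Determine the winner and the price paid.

Bids ranked: 89,480,000 (Meridian) > 89,480,000 (Tessera) > 74,960,000 (Orion) > 72,620,000 (Brio) > 53,500,000 (Novara) > 28,830,000 (Talon) > …
Tie at $89,480,000 → Meridian wins by tie-break.
First-price: Meridian pays what they bid, $89,480,000.

Meridian pays $89,480,000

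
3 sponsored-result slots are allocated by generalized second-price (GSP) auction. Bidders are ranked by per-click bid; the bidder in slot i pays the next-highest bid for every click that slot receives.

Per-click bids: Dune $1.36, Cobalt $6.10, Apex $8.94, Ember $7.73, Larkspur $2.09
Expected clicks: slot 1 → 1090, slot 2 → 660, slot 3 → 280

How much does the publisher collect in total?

Total revenue: $13036.90

Per-click bids in order: $8.94 (Apex) > $7.73 (Ember) > $6.10 (Cobalt) > $2.09 (Larkspur) > …
Slot 1: Apex pays $7.73 × 1090 = $8425.70
Slot 2: Ember pays $6.10 × 660 = $4026.00
Slot 3: Cobalt pays $2.09 × 280 = $585.20
Total = $13036.90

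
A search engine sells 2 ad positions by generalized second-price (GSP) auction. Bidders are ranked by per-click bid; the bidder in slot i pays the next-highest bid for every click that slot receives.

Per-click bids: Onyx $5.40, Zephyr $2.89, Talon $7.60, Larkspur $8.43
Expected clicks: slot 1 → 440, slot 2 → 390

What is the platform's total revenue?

Sorting advertisers: $8.43 (Larkspur) > $7.60 (Talon) > $5.40 (Onyx) > …
Slot 1: Larkspur pays $7.60 × 440 = $3344.00
Slot 2: Talon pays $5.40 × 390 = $2106.00
Total = $5450.00

Total revenue: $5450.00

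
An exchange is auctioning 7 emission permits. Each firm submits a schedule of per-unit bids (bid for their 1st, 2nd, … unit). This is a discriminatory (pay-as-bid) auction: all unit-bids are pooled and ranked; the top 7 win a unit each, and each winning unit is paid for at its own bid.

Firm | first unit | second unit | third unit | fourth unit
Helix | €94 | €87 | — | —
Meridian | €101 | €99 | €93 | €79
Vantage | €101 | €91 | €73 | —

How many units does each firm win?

All unit-bids, highest first — top 7: 101 (Meridian-1), 101 (Vantage-1), 99 (Meridian-2), 94 (Helix-1), 93 (Meridian-3), 91 (Vantage-2), 87 (Helix-2)
Next rejected bid: €79 (not a price — pay-as-bid).
Allocation: Helix 2, Meridian 3, Vantage 2.

Helix 2, Meridian 3, Vantage 2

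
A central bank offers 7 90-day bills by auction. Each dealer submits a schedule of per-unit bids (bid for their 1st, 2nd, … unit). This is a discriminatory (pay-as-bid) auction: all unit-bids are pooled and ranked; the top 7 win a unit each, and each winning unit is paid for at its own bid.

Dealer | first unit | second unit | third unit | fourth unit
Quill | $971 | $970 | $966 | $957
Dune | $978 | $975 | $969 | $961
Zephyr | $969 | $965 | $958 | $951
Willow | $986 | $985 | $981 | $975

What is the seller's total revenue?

Total revenue: $6,851

All unit-bids, highest first — top 7: 986 (Willow-1), 985 (Willow-2), 981 (Willow-3), 978 (Dune-1), 975 (Dune-2), 975 (Willow-4), 971 (Quill-1)
Next rejected bid: $970 (not a price — pay-as-bid).
Each winning unit pays its own bid.
Revenue = 986 + 985 + 981 + 978 + 975 + 975 + 971 = $6,851.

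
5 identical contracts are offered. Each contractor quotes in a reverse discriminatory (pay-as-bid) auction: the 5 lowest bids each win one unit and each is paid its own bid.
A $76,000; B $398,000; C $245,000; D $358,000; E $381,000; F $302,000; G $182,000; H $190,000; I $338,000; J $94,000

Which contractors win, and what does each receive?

Ordering the bids: 76,000 (A), 94,000 (J), 182,000 (G), 190,000 (H), 245,000 (C), 302,000 (F), 338,000 (I), …
Lowest 5: A, J, G, H, C.
Each winner is paid its own bid: A $76,000, J $94,000, G $182,000, H $190,000, C $245,000.

A $76,000, J $94,000, G $182,000, H $190,000, C $245,000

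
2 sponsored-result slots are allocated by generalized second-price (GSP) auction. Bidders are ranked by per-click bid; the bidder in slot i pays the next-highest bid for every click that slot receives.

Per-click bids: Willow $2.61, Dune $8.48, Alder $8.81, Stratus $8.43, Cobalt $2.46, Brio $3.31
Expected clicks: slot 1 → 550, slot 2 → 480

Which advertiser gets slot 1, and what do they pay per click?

Alder; $8.48 per click

Sorting advertisers: $8.81 (Alder) > $8.48 (Dune) > $8.43 (Stratus) > …
Slot 1 goes to the first-ranked bidder, Alder, who pays the next bid down: $8.48/click.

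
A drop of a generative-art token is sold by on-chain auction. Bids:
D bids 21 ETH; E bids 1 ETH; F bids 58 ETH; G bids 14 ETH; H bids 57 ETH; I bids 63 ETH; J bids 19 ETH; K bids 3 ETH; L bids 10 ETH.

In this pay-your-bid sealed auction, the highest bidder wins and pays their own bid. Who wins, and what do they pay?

Rule: the highest bidder wins and pays their own bid.
Bids in order: 63 (I) > 58 (F) > 57 (H) > 21 (D) > 19 (J) > 14 (G) > …
I is highest → pays own bid, 63 ETH.

I pays 63 ETH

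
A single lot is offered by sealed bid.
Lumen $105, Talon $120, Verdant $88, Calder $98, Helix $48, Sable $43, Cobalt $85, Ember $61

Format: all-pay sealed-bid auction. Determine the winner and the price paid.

All-pay sealed-bid auction: the highest bidder wins the item, but every bidder pays their own bid.
Sorting bids: 120 (Talon) > 105 (Lumen) > 98 (Calder) > 88 (Verdant) > 85 (Cobalt) > 61 (Ember) > …
Talon wins with the top bid; all bids are sunk regardless.

Talon pays $120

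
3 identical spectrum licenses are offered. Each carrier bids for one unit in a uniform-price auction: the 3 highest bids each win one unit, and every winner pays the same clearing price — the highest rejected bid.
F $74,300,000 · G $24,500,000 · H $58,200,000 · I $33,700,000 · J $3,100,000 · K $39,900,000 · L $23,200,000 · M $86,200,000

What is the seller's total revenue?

Bids ranked high→low: 86,200,000 (M), 74,300,000 (F), 58,200,000 (H), 39,900,000 (K), 33,700,000 (I), …
Winners (3 units): M, F, H.
Highest unsuccessful bid: $39,900,000 → clearing price.
Total revenue = 3 × $39,900,000 = $119,700,000.

Total revenue: $119,700,000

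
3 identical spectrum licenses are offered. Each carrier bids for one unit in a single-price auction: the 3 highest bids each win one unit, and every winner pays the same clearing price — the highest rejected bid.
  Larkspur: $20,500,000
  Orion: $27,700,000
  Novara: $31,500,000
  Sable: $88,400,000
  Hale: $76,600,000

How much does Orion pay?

Bids ranked high→low: 88,400,000 (Sable), 76,600,000 (Hale), 31,500,000 (Novara), 27,700,000 (Orion), 20,500,000 (Larkspur)
Winners (3 units): Sable, Hale, Novara.
Clearing price = highest rejected bid = $27,700,000.
Orion does not win → pays $0.

Orion pays $0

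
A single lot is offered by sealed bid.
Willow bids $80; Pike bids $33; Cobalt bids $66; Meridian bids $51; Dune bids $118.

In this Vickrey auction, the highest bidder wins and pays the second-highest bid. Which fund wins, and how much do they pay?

Dune pays $80

Vickrey auction: the highest bidder wins and pays the second-highest bid.
Sorting bids: 118 (Dune) > 80 (Willow) > 66 (Cobalt) > 51 (Meridian) > 33 (Pike)
Dune is highest; pays the second-highest bid, $80.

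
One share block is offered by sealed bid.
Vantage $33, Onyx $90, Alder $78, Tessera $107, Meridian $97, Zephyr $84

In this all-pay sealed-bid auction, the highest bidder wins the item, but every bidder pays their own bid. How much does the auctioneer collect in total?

Bids in order: 107 (Tessera) > 97 (Meridian) > 90 (Onyx) > 84 (Zephyr) > 78 (Alder) > 33 (Vantage)
Tessera wins with the top bid; all bids are sunk regardless.
Every bidder forfeits their bid regardless of winning.
Revenue = 33 + 90 + 78 + 107 + 97 + 84 = $489.

Total revenue: $489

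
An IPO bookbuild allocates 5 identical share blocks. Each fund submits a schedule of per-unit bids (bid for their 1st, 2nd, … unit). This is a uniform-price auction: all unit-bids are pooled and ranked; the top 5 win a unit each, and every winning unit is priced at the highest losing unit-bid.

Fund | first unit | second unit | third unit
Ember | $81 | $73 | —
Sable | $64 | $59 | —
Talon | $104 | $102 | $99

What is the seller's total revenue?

Total revenue: $320

Pooled unit-bids ranked (top 5): 104 (Talon-1), 102 (Talon-2), 99 (Talon-3), 81 (Ember-1), 73 (Ember-2)
Highest rejected unit-bid = $64.
Allocation: Ember 2, Talon 3. Every unit priced at $64.
Revenue = 5 × 64 = $320.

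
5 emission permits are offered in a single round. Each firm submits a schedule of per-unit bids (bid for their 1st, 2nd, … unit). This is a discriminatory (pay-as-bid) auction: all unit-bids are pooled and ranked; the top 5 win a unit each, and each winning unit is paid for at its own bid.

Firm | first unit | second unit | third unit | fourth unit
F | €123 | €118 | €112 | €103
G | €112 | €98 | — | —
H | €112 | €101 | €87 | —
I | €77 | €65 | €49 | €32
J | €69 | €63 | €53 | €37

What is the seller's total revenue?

Total revenue: €577

Pooled unit-bids ranked (top 5): 123 (F-1), 118 (F-2), 112 (F-3), 112 (G-1), 112 (H-1)
Next rejected bid: €103 (not a price — pay-as-bid).
Each winning unit pays its own bid.
Revenue = 123 + 118 + 112 + 112 + 112 = €577.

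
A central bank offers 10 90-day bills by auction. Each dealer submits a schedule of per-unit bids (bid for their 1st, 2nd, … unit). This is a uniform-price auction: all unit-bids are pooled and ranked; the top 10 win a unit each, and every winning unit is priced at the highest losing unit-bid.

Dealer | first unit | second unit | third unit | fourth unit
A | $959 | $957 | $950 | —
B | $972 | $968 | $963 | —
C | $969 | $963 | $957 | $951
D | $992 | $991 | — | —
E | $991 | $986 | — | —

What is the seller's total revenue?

Total revenue: $9,570

Pooled unit-bids ranked (top 10): 992 (D-1), 991 (D-2), 991 (E-1), 986 (E-2), 972 (B-1), 969 (C-1), 968 (B-2), 963 (B-3), 963 (C-2), 959 (A-1)
First bid not allocated: $957.
Allocation: A 1, B 3, C 2, D 2, E 2. Every unit priced at $957.
Revenue = 10 × 957 = $9,570.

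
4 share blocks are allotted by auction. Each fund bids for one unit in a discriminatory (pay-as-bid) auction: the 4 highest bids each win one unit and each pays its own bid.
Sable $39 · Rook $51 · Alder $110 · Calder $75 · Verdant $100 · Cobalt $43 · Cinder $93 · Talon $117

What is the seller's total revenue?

Bids ranked high→low: 117 (Talon), 110 (Alder), 100 (Verdant), 93 (Cinder), 75 (Calder), 51 (Rook), …
The 4 highest are Talon, Alder, Verdant, Cinder.
Total revenue = 117 + 110 + 100 + 93 = $420.

Total revenue: $420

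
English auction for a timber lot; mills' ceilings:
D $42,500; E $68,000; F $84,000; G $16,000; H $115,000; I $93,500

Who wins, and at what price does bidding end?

Sorting limits: 115,000 (H) > 93,500 (I) > 84,000 (F) > 68,000 (E) > 42,500 (D) > 16,000 (G)
Once the price passes $93,500, only H is left; the hammer falls at I's limit of $93,500.

H wins at $93,500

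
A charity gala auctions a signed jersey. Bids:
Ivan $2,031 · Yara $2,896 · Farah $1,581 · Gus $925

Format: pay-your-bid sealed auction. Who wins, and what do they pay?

Yara pays $2,896

Bids in order: 2,896 (Yara) > 2,031 (Ivan) > 1,581 (Farah) > 925 (Gus)
Yara has the highest bid and pays exactly that: $2,896.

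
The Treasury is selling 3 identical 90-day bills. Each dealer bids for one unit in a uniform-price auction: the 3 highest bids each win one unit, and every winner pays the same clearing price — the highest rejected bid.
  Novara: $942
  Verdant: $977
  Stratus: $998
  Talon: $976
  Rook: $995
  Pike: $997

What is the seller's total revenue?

Sorting: 998 (Stratus), 997 (Pike), 995 (Rook), 977 (Verdant), 976 (Talon), …
Top 3: Stratus, Pike, Rook.
First losing bid is Verdant's $977, which sets the uniform price.
Total revenue = 3 × $977 = $2,931.

Total revenue: $2,931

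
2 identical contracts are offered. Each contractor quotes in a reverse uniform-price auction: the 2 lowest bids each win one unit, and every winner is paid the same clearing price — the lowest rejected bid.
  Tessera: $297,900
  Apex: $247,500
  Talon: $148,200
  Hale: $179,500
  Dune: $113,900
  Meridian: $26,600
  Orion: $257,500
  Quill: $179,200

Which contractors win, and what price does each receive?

Meridian, Dune; each is paid $148,200

Bids ranked low→high: 26,600 (Meridian), 113,900 (Dune), 148,200 (Talon), 179,200 (Quill), …
Lowest 2: Meridian, Dune.
Lowest unsuccessful bid: $148,200 → clearing price.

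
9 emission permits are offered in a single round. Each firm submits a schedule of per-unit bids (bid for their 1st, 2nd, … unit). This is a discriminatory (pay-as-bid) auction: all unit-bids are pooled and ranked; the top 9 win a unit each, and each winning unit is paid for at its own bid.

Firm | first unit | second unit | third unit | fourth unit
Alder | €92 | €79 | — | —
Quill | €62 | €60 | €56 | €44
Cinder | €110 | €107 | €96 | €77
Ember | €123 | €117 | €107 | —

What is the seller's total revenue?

Merging the schedules and taking the best 9: 123 (Ember-1), 117 (Ember-2), 110 (Cinder-1), 107 (Cinder-2), 107 (Ember-3), 96 (Cinder-3), 92 (Alder-1), 79 (Alder-2), 77 (Cinder-4)
Next rejected bid: €62 (not a price — pay-as-bid).
Each winning unit pays its own bid.
Revenue = 123 + 117 + 110 + 107 + 107 + 96 + 92 + 79 + 77 = €908.

Total revenue: €908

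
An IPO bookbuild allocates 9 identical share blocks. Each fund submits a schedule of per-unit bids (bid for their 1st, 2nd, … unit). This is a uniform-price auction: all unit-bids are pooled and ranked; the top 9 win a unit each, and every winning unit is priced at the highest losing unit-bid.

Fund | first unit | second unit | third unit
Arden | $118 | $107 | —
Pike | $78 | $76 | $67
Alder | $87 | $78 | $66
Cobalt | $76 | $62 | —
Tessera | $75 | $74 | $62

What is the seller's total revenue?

Pooled unit-bids ranked (top 9): 118 (Arden-1), 107 (Arden-2), 87 (Alder-1), 78 (Pike-1), 78 (Alder-2), 76 (Pike-2), 76 (Cobalt-1), 75 (Tessera-1), 74 (Tessera-2)
Highest rejected unit-bid = $67.
Allocation: Alder 2, Arden 2, Cobalt 1, Pike 2, Tessera 2. Every unit priced at $67.
Revenue = 9 × 67 = $603.

Total revenue: $603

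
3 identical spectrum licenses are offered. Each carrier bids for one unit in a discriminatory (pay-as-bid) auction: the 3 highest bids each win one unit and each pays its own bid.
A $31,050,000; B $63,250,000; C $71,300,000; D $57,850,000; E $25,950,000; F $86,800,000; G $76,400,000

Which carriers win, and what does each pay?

F $86,800,000, G $76,400,000, C $71,300,000

Ordering the bids: 86,800,000 (F), 76,400,000 (G), 71,300,000 (C), 63,250,000 (B), 57,850,000 (D), …
The 3 highest are F, G, C.
Each winner pays its own bid: F $86,800,000, G $76,400,000, C $71,300,000.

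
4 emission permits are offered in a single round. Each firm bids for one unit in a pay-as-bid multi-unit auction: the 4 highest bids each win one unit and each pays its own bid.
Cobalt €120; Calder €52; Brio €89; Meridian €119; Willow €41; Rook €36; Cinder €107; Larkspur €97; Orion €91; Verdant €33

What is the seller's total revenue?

Total revenue: €443

Sorting: 120 (Cobalt), 119 (Meridian), 107 (Cinder), 97 (Larkspur), 91 (Orion), 89 (Brio), …
Top 4: Cobalt, Meridian, Cinder, Larkspur.
Total revenue = 120 + 119 + 107 + 97 = €443.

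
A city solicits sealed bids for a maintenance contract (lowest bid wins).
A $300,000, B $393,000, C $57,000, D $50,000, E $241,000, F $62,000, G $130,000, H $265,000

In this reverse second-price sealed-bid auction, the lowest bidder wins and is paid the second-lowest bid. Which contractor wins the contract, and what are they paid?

Reverse second-price sealed-bid auction: the lowest bidder wins and is paid the second-lowest bid.
Bids ranked: 50,000 (D) < 57,000 (C) < 62,000 (F) < 130,000 (G) < 241,000 (E) < 265,000 (H) < …
Second-price: D is paid C's bid of $57,000.

D is paid $57,000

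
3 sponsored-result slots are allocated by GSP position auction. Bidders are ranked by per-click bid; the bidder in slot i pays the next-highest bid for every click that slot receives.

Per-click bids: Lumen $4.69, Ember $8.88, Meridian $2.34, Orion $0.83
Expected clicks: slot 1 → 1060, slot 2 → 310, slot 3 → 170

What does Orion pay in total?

Ranked by bid: $8.88 (Ember) > $4.69 (Lumen) > $2.34 (Meridian) > $0.83 (Orion)
Orion ranks below slot 3 → no slot, pays nothing.

Orion pays $0.00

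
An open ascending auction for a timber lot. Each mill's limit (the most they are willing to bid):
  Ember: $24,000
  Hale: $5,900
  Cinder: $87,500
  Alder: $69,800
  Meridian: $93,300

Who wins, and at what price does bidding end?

Meridian wins at $87,500

Rule: the price rises until one bidder remains; the winner pays the price at which the last rival dropped out.
Limits in order: 93,300 (Meridian) > 87,500 (Cinder) > 69,800 (Alder) > 24,000 (Ember) > 5,900 (Hale)
Bidding ends when Cinder exits at $87,500; Meridian takes it.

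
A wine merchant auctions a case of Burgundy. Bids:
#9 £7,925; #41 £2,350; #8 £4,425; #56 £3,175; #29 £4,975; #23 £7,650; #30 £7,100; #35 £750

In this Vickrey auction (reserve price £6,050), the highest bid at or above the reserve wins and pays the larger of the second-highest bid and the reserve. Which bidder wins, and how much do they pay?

Sorting bids: 7,925 (#9) > 7,650 (#23) > 7,100 (#30) > 4,975 (#29) > 4,425 (#8) > 3,175 (#56) > …
Highest eligible bid: #9 at £7,925.
Second-highest bid £7,650 exceeds the reserve £6,050 → payment £7,650.

#9 pays £7,650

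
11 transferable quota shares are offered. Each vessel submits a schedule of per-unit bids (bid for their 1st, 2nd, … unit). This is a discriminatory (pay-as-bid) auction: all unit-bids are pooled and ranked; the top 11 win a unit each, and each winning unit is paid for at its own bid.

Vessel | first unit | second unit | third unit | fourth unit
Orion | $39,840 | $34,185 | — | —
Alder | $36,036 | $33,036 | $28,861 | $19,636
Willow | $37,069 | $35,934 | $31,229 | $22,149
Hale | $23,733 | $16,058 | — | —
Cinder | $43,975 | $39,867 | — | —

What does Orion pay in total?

All unit-bids, highest first — top 11: 43,975 (Cinder-1), 39,867 (Cinder-2), 39,840 (Orion-1), 37,069 (Willow-1), 36,036 (Alder-1), 35,934 (Willow-2), 34,185 (Orion-2), 33,036 (Alder-2), 31,229 (Willow-3), 28,861 (Alder-3), 23,733 (Hale-1)
Next rejected bid: $22,149 (not a price — pay-as-bid).
Orion's winning unit-bids: 39,840 + 34,185 = $74,025.

Orion pays $74,025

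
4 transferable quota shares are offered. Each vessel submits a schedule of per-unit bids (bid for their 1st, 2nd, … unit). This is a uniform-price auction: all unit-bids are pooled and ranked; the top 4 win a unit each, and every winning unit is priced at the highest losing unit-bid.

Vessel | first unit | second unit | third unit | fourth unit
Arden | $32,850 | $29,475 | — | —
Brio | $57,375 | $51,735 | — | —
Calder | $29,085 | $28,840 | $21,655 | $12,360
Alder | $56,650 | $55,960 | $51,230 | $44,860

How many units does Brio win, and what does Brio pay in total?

Brio: 2 units, pays $102,460

Pooled unit-bids ranked (top 4): 57,375 (Brio-1), 56,650 (Alder-1), 55,960 (Alder-2), 51,735 (Brio-2)
The (k+1)-th unit-bid is $51,230.
Brio wins 2 unit(s) at $51,230 each.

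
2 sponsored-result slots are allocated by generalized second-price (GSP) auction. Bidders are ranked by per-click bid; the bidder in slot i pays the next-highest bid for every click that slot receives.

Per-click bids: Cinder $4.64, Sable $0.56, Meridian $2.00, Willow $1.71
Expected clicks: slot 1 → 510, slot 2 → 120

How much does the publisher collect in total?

Total revenue: $1225.20

Sorting advertisers: $4.64 (Cinder) > $2.00 (Meridian) > $1.71 (Willow) > …
Slot 1: Cinder pays $2.00 × 510 = $1020.00
Slot 2: Meridian pays $1.71 × 120 = $205.20
Total = $1225.20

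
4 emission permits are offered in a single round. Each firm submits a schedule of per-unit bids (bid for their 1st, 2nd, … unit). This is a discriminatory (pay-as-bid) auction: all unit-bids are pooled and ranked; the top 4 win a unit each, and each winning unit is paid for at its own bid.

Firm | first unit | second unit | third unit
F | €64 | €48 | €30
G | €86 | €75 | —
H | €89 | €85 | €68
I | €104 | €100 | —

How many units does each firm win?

Pooled unit-bids ranked (top 4): 104 (I-1), 100 (I-2), 89 (H-1), 86 (G-1)
Next rejected bid: €85 (not a price — pay-as-bid).
Allocation: G 1, H 1, I 2.

G 1, H 1, I 2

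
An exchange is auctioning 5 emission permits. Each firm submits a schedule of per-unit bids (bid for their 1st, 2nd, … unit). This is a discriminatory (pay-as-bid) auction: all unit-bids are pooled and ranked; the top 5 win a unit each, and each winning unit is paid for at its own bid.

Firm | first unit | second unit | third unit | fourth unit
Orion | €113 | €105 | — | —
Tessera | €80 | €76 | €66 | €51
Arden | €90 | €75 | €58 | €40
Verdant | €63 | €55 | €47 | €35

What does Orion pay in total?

Orion pays €218

Merging the schedules and taking the best 5: 113 (Orion-1), 105 (Orion-2), 90 (Arden-1), 80 (Tessera-1), 76 (Tessera-2)
Next rejected bid: €75 (not a price — pay-as-bid).
Orion's winning unit-bids: 113 + 105 = €218.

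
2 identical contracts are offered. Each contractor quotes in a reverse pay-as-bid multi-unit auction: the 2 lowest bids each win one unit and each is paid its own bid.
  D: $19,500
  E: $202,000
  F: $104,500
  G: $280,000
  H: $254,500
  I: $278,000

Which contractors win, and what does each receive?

Ordering the bids: 19,500 (D), 104,500 (F), 202,000 (E), 254,500 (H), …
Lowest 2: D, F.
Each winner is paid its own bid: D $19,500, F $104,500.

D $19,500, F $104,500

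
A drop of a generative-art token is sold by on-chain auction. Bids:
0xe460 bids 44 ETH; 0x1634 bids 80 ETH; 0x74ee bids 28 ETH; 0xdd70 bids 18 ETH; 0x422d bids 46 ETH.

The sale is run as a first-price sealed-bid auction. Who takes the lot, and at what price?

First-price sealed-bid auction: the highest bidder wins and pays their own bid.
Bids in order: 80 (0x1634) > 46 (0x422d) > 44 (0xe460) > 28 (0x74ee) > 18 (0xdd70)
0x1634 is highest → pays own bid, 80 ETH.

0x1634 pays 80 ETH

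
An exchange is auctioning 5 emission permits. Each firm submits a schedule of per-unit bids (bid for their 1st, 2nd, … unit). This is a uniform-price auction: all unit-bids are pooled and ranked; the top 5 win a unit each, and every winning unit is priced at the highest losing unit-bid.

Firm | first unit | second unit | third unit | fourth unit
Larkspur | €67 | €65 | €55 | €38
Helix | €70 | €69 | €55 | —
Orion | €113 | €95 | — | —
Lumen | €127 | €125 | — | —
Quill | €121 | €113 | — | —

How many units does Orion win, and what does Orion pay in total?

Orion: 1 unit, pays €95

All unit-bids, highest first — top 5: 127 (Lumen-1), 125 (Lumen-2), 121 (Quill-1), 113 (Orion-1), 113 (Quill-2)
The (k+1)-th unit-bid is €95.
Orion wins 1 unit(s) at €95 each.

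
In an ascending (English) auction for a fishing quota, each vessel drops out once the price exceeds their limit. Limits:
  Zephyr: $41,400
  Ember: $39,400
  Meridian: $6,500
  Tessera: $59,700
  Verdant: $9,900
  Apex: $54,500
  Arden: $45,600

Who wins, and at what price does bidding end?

Tessera wins at $54,500

Limits ranked: 59,700 (Tessera) > 54,500 (Apex) > 45,600 (Arden) > 41,400 (Zephyr) > 39,400 (Ember) > 9,900 (Verdant) > …
Once the price passes $54,500, only Tessera is left; the hammer falls at Apex's limit of $54,500.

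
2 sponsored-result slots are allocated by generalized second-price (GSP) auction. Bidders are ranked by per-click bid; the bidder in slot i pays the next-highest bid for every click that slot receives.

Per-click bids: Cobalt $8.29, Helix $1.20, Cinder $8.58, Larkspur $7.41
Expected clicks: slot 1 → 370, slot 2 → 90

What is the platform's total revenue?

Sorting advertisers: $8.58 (Cinder) > $8.29 (Cobalt) > $7.41 (Larkspur) > …
Slot 1: Cinder pays $8.29 × 370 = $3067.30
Slot 2: Cobalt pays $7.41 × 90 = $666.90
Total = $3734.20

Total revenue: $3734.20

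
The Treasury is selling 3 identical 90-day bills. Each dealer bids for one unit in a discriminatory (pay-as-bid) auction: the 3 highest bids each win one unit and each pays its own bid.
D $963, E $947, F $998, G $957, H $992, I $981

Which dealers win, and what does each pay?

Bids ranked high→low: 998 (F), 992 (H), 981 (I), 963 (D), 957 (G), …
Winners (3 units): F, H, I.
Each winner pays its own bid: F $998, H $992, I $981.

F $998, H $992, I $981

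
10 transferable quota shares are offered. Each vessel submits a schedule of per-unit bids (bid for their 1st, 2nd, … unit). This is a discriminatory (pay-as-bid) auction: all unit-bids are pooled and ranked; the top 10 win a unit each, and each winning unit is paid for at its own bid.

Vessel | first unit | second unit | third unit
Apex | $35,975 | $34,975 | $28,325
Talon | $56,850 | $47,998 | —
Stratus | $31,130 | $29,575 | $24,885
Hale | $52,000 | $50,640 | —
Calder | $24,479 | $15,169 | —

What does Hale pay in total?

All unit-bids, highest first — top 10: 56,850 (Talon-1), 52,000 (Hale-1), 50,640 (Hale-2), 47,998 (Talon-2), 35,975 (Apex-1), 34,975 (Apex-2), 31,130 (Stratus-1), 29,575 (Stratus-2), 28,325 (Apex-3), 24,885 (Stratus-3)
Next rejected bid: $24,479 (not a price — pay-as-bid).
Hale's winning unit-bids: 52,000 + 50,640 = $102,640.

Hale pays $102,640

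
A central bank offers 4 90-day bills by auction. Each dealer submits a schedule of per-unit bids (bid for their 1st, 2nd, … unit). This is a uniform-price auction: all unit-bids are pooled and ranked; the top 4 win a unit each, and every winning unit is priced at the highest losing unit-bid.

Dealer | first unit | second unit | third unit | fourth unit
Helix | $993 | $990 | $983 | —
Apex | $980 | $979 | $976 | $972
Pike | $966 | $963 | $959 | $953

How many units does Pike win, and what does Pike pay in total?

All unit-bids, highest first — top 4: 993 (Helix-1), 990 (Helix-2), 983 (Helix-3), 980 (Apex-1)
First bid not allocated: $979.
Pike wins 0 unit(s) at $979 each.

Pike: 0 units, pays $0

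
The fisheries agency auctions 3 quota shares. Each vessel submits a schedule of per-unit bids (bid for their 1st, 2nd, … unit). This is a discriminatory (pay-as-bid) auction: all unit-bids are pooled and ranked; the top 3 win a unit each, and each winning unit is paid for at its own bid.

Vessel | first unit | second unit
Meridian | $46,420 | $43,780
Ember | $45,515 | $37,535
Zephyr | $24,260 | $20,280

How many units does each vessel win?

Pooled unit-bids ranked (top 3): 46,420 (Meridian-1), 45,515 (Ember-1), 43,780 (Meridian-2)
Next rejected bid: $37,535 (not a price — pay-as-bid).
Allocation: Ember 1, Meridian 2.

Ember 1, Meridian 2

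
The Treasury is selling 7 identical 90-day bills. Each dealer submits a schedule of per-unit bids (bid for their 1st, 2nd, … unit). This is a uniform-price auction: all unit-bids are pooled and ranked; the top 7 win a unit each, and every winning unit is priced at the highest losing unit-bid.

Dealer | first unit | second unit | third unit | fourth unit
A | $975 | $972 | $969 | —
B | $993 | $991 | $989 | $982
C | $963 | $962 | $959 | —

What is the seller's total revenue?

All unit-bids, highest first — top 7: 993 (B-1), 991 (B-2), 989 (B-3), 982 (B-4), 975 (A-1), 972 (A-2), 969 (A-3)
Highest rejected unit-bid = $963.
Allocation: A 3, B 4. Every unit priced at $963.
Revenue = 7 × 963 = $6,741.

Total revenue: $6,741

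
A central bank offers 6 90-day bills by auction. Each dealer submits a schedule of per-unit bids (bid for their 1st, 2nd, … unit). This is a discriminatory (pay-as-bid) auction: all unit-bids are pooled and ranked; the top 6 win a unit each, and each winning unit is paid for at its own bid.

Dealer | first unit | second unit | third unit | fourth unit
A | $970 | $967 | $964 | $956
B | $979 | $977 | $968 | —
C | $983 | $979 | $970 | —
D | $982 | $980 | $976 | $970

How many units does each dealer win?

B 2, C 2, D 2

Pooled unit-bids ranked (top 6): 983 (C-1), 982 (D-1), 980 (D-2), 979 (B-1), 979 (C-2), 977 (B-2)
Next rejected bid: $976 (not a price — pay-as-bid).
Allocation: B 2, C 2, D 2.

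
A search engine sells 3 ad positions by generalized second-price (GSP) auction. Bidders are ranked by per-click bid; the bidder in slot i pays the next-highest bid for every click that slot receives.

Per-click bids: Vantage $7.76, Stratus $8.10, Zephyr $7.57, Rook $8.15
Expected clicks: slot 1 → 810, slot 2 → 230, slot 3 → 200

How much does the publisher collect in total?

Ranked by bid: $8.15 (Rook) > $8.10 (Stratus) > $7.76 (Vantage) > $7.57 (Zephyr)
Slot 1: Rook pays $8.10 × 810 = $6561.00
Slot 2: Stratus pays $7.76 × 230 = $1784.80
Slot 3: Vantage pays $7.57 × 200 = $1514.00
Total = $9859.80

Total revenue: $9859.80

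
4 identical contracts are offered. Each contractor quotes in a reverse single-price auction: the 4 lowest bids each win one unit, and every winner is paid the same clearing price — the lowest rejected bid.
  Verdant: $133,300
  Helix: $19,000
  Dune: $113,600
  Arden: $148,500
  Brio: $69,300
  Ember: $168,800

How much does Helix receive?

Ordering the bids: 19,000 (Helix), 69,300 (Brio), 113,600 (Dune), 133,300 (Verdant), 148,500 (Arden), 168,800 (Ember)
The 4 lowest are Helix, Brio, Dune, Verdant.
Lowest unsuccessful bid: $148,500 → clearing price.
Helix wins → is paid $148,500.

Helix is paid $148,500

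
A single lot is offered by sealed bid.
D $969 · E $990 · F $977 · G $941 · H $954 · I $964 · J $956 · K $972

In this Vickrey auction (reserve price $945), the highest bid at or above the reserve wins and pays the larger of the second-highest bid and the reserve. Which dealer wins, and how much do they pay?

E pays $977

Rule: the highest bid at or above the reserve wins and pays the larger of the second-highest bid and the reserve.
Bids ranked: 990 (E) > 977 (F) > 972 (K) > 969 (D) > 964 (I) > 956 (J) > …
Highest eligible bid: E at $990.
Second-highest bid $977 exceeds the reserve $945 → payment $977.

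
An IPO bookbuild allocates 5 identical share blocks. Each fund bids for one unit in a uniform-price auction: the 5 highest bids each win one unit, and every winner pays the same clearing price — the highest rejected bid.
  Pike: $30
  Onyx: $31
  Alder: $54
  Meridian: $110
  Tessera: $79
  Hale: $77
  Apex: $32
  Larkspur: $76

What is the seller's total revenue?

Bids ranked high→low: 110 (Meridian), 79 (Tessera), 77 (Hale), 76 (Larkspur), 54 (Alder), 32 (Apex), 31 (Onyx), …
Winners (5 units): Meridian, Tessera, Hale, Larkspur, Alder.
First losing bid is Apex's $32, which sets the uniform price.
Total revenue = 5 × $32 = $160.

Total revenue: $160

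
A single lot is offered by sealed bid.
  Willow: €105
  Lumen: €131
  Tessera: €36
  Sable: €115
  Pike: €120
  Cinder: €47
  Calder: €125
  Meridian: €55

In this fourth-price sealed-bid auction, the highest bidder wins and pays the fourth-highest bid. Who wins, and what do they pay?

Lumen pays €115

Fourth-price sealed-bid auction: the highest bidder wins and pays the fourth-highest bid.
Sorting bids: 131 (Lumen) > 125 (Calder) > 120 (Pike) > 115 (Sable) > 105 (Willow) > 55 (Meridian) > …
Lumen wins; payment is bid #4 in the ranking = €115.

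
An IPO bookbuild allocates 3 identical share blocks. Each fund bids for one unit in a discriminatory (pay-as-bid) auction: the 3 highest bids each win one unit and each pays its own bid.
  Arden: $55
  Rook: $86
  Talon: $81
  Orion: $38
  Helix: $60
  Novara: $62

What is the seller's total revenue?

Total revenue: $229

Bids ranked high→low: 86 (Rook), 81 (Talon), 62 (Novara), 60 (Helix), 55 (Arden), …
Winners (3 units): Rook, Talon, Novara.
Total revenue = 86 + 81 + 62 = $229.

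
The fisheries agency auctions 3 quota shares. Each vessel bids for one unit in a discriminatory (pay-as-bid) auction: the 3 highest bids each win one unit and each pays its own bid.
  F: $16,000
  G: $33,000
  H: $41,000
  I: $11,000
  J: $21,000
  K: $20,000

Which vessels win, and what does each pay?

Bids ranked high→low: 41,000 (H), 33,000 (G), 21,000 (J), 20,000 (K), 16,000 (F), …
Top 3: H, G, J.
Each winner pays its own bid: H $41,000, G $33,000, J $21,000.

H $41,000, G $33,000, J $21,000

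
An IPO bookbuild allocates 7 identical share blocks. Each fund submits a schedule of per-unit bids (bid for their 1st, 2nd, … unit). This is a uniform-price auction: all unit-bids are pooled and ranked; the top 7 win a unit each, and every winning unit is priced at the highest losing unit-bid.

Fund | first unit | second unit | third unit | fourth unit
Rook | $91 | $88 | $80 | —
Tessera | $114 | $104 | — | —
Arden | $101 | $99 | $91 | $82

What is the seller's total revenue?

Total revenue: $574

Merging the schedules and taking the best 7: 114 (Tessera-1), 104 (Tessera-2), 101 (Arden-1), 99 (Arden-2), 91 (Rook-1), 91 (Arden-3), 88 (Rook-2)
The (k+1)-th unit-bid is $82.
Allocation: Arden 3, Rook 2, Tessera 2. Every unit priced at $82.
Revenue = 7 × 82 = $574.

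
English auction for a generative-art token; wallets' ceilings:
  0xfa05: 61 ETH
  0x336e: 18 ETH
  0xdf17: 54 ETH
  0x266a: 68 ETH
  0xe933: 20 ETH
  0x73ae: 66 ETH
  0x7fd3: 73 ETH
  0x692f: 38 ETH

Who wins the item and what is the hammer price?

0x7fd3 wins at 68 ETH

Limits ranked: 73 (0x7fd3) > 68 (0x266a) > 66 (0x73ae) > 61 (0xfa05) > 54 (0xdf17) > 38 (0x692f) > …
Bidding ends when 0x266a exits at 68 ETH; 0x7fd3 takes it.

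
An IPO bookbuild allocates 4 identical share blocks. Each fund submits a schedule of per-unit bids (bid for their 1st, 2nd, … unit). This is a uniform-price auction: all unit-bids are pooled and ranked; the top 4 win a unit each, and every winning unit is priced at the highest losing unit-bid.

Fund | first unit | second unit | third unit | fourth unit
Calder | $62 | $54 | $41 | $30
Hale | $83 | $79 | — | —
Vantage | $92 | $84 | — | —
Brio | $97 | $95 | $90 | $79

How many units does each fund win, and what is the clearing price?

Merging the schedules and taking the best 4: 97 (Brio-1), 95 (Brio-2), 92 (Vantage-1), 90 (Brio-3)
The (k+1)-th unit-bid is $84.
Allocation: Brio 3, Vantage 1.

Brio 3, Vantage 1; clearing price $84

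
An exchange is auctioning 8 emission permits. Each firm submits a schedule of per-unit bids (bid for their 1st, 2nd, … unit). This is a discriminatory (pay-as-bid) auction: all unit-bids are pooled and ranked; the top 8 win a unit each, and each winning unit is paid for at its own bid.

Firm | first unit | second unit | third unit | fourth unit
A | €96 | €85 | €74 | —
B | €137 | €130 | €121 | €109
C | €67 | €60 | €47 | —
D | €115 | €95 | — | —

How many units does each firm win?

A 2, B 4, D 2

Merging the schedules and taking the best 8: 137 (B-1), 130 (B-2), 121 (B-3), 115 (D-1), 109 (B-4), 96 (A-1), 95 (D-2), 85 (A-2)
Next rejected bid: €74 (not a price — pay-as-bid).
Allocation: A 2, B 4, D 2.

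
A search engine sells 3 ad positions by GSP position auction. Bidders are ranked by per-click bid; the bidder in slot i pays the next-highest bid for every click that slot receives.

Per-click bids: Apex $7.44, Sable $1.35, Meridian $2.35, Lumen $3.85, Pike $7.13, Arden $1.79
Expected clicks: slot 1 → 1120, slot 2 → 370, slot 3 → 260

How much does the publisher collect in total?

Total revenue: $10021.10

Per-click bids in order: $7.44 (Apex) > $7.13 (Pike) > $3.85 (Lumen) > $2.35 (Meridian) > …
Slot 1: Apex pays $7.13 × 1120 = $7985.60
Slot 2: Pike pays $3.85 × 370 = $1424.50
Slot 3: Lumen pays $2.35 × 260 = $611.00
Total = $10021.10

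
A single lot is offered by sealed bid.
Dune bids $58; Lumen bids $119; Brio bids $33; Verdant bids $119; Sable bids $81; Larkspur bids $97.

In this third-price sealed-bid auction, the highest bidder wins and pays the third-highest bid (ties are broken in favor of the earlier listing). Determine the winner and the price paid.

Bids ranked: 119 (Lumen) > 119 (Verdant) > 97 (Larkspur) > 81 (Sable) > 58 (Dune) > 33 (Brio)
Lumen and Verdant tie at $119; tie-break gives it to Lumen.
Lumen is highest; pays the third-highest bid, $97.

Lumen pays $97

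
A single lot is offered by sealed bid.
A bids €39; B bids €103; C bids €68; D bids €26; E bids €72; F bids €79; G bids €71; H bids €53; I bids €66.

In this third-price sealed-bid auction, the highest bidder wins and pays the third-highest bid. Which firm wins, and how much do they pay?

Bids in order: 103 (B) > 79 (F) > 72 (E) > 71 (G) > 68 (C) > 66 (I) > …
B wins; payment is bid #3 in the ranking = €72.

B pays €72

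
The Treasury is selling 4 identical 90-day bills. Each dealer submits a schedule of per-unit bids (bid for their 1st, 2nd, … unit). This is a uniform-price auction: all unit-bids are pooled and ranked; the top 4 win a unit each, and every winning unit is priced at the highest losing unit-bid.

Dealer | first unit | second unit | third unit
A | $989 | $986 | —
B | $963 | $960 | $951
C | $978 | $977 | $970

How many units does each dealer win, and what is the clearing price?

All unit-bids, highest first — top 4: 989 (A-1), 986 (A-2), 978 (C-1), 977 (C-2)
First bid not allocated: $970.
Allocation: A 2, C 2.

A 2, C 2; clearing price $970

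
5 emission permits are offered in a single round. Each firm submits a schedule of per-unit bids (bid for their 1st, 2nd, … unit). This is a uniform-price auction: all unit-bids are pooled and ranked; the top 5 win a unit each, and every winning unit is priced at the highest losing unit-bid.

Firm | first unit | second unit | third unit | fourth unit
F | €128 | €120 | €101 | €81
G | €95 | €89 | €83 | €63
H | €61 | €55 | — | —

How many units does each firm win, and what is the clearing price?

Pooled unit-bids ranked (top 5): 128 (F-1), 120 (F-2), 101 (F-3), 95 (G-1), 89 (G-2)
First bid not allocated: €83.
Allocation: F 3, G 2.

F 3, G 2; clearing price €83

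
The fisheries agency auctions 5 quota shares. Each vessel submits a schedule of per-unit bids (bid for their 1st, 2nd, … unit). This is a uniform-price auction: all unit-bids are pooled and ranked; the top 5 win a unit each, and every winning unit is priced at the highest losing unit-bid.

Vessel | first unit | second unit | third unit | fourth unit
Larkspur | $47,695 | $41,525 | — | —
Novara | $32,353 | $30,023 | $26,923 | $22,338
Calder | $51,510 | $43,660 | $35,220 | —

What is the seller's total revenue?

Total revenue: $161,765

Merging the schedules and taking the best 5: 51,510 (Calder-1), 47,695 (Larkspur-1), 43,660 (Calder-2), 41,525 (Larkspur-2), 35,220 (Calder-3)
The (k+1)-th unit-bid is $32,353.
Allocation: Calder 3, Larkspur 2. Every unit priced at $32,353.
Revenue = 5 × 32,353 = $161,765.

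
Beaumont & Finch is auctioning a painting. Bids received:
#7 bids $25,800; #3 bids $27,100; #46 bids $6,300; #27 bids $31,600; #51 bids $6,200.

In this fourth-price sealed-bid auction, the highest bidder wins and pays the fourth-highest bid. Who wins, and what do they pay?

Sorting bids: 31,600 (#27) > 27,100 (#3) > 25,800 (#7) > 6,300 (#46) > 6,200 (#51)
#27 is highest; pays the fourth-highest bid, $6,300.

#27 pays $6,300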